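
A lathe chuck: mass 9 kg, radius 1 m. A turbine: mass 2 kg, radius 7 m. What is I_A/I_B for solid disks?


Given: M1=9 kg, R1=1 m, M2=2 kg, R2=7 m
For a disk: I = (1/2)*M*R^2, so I_A/I_B = (M1*R1^2)/(M2*R2^2)
M1*R1^2 = 9*1 = 9
M2*R2^2 = 2*49 = 98
I_A/I_B = 9/98 = 9/98

9/98


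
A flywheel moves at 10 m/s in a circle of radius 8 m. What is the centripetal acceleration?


Given: v = 10 m/s, r = 8 m
Using a_c = v^2 / r
a_c = 10^2 / 8
a_c = 100 / 8
a_c = 25/2 m/s^2

25/2 m/s^2


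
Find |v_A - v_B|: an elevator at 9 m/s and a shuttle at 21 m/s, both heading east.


Given: v_A = 9 m/s east, v_B = 21 m/s east
Both move in the same direction; relative speed = |v_A - v_B|
|9 - 21| = |-12|
= 12 m/s

12 m/s


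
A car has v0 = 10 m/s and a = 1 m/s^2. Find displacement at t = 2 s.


Given: v0 = 10 m/s, a = 1 m/s^2, t = 2 s
Using s = v0*t + (1/2)*a*t^2
s = 10*2 + (1/2)*1*2^2
s = 20 + (1/2)*4
s = 20 + 2
s = 22

22 m


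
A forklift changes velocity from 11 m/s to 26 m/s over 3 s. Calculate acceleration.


Given: initial velocity v0 = 11 m/s, final velocity v = 26 m/s, time t = 3 s
Using a = (v - v0) / t
a = (26 - 11) / 3
a = 15 / 3
a = 5 m/s^2

5 m/s^2


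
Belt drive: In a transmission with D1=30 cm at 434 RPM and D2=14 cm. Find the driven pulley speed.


Given: D1 = 30 cm, w1 = 434 RPM, D2 = 14 cm
Using D1*w1 = D2*w2
w2 = D1*w1 / D2
w2 = 30*434 / 14
w2 = 13020 / 14
w2 = 930 RPM

930 RPM


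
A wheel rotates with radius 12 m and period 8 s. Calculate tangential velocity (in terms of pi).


Given: radius r = 12 m, period T = 8 s
Using v = 2*pi*r / T
v = 2*pi*12 / 8
v = 24*pi / 8
v = 3*pi m/s

3*pi m/s


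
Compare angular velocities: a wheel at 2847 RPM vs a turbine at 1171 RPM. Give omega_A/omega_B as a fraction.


Given: RPM_A = 2847, RPM_B = 1171
omega = 2*pi*RPM/60, so omega_A/omega_B = RPM_A / RPM_B
omega_A/omega_B = 2847 / 1171
omega_A/omega_B = 2847/1171

2847/1171


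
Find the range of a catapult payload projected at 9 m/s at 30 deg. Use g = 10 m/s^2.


Given: v0 = 9 m/s, theta = 30 deg, g = 10 m/s^2
sin(2*30) = sin(60) = sqrt(3)/2
Using R = v0^2 * sin(2*theta) / g
R = 9^2 * (sqrt(3)/2) / 10
R = 81 * sqrt(3) / 20
R = 81/20*sqrt(3) m

81/20*sqrt(3) m


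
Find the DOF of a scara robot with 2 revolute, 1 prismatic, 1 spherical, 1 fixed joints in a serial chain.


Given: serial robot with 2 revolute, 1 prismatic, 1 spherical, 1 fixed joints
DOF contribution per joint type: revolute=1, prismatic=1, spherical=3, fixed=0
DOF = 2*1 + 1*1 + 1*3 + 1*0
DOF = 6

6


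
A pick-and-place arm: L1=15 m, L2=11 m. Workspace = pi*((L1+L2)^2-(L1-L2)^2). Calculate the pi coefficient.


Given: L1 = 15, L2 = 11
(L1+L2)^2 = (26)^2 = 676
(L1-L2)^2 = (4)^2 = 16
Difference = 676 - 16 = 660
This equals 4*L1*L2 = 4*15*11 = 660
Workspace area = 660*pi

660


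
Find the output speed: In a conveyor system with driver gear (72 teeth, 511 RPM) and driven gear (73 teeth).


Given: N1 = 72 teeth, w1 = 511 RPM, N2 = 73 teeth
Using N1*w1 = N2*w2
w2 = N1*w1 / N2
w2 = 72*511 / 73
w2 = 36792 / 73
w2 = 504 RPM

504 RPM


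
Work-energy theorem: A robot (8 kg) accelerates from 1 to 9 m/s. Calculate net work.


Given: m = 8 kg, v0 = 1 m/s, v = 9 m/s
Using W = (1/2)*m*(v^2 - v0^2)
v^2 = 9^2 = 81
v0^2 = 1^2 = 1
v^2 - v0^2 = 81 - 1 = 80
W = (1/2)*8*80 = 320 J

320 J


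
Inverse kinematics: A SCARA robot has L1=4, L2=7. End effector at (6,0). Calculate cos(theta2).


Given: L1 = 4, L2 = 7, target (x, y) = (6, 0)
Using cos(theta2) = (x^2 + y^2 - L1^2 - L2^2) / (2*L1*L2)
x^2 + y^2 = 6^2 + 0 = 36
L1^2 + L2^2 = 16 + 49 = 65
Numerator = 36 - 65 = -29
Denominator = 2*4*7 = 56
cos(theta2) = -29/56 = -29/56

-29/56


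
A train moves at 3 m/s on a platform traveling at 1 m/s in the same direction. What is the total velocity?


Given: object velocity = 3 m/s, platform velocity = 1 m/s (same direction)
Using classical velocity addition: v_total = v_object + v_platform
v_total = 3 + 1
v_total = 4 m/s

4 m/s


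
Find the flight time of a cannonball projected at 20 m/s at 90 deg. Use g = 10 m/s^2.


Given: v0 = 20 m/s, theta = 90 deg, g = 10 m/s^2
sin(90) = 1
Using T = 2*v0*sin(theta) / g
T = 2*20*1 / 10
T = 40 / 10
T = 4 s

4 s


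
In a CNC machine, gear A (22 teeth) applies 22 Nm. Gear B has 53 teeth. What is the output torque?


Given: N1 = 22, N2 = 53, T1 = 22 Nm
Using T2/T1 = N2/N1
T2 = T1 * N2 / N1
T2 = 22 * 53 / 22
T2 = 1166 / 22
T2 = 53 Nm

53 Nm


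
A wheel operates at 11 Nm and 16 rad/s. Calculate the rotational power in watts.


Given: tau = 11 Nm, omega = 16 rad/s
Using P = tau * omega
P = 11 * 16
P = 176 W

176 W


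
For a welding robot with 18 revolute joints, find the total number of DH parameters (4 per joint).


Given: 18 joints, 4 DH parameters per joint (d, theta, a, alpha)
Total DH parameters = number_of_joints * 4
Total = 18 * 4
Total = 72

72


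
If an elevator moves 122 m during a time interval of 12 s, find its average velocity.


Given: distance d = 122 m, time t = 12 s
Using v = d / t
v = 122 / 12
v = 61/6 m/s

61/6 m/s


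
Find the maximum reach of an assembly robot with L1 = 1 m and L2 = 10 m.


Given: L1 = 1 m, L2 = 10 m
For a 2-link planar arm, max reach = L1 + L2 (fully extended)
Max reach = 1 + 10
Max reach = 11 m

11 m


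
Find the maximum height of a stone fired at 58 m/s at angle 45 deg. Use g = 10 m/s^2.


Given: v0 = 58 m/s, theta = 45 deg, g = 10 m/s^2
sin^2(45) = 1/2
Using H = v0^2 * sin^2(theta) / (2*g)
H = 58^2 * 1/2 / (2*10)
H = 3364 * 1/2 / 20
H = 1682 / 20
H = 841/10 m

841/10 m


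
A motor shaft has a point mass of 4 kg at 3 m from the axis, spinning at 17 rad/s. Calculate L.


Given: m = 4 kg, r = 3 m, omega = 17 rad/s
For a point mass: I = m*r^2
I = 4*3^2 = 4*9 = 36
L = I*omega = 36*17
L = 612 kg*m^2/s

612 kg*m^2/s


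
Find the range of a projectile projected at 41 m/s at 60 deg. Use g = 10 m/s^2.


Given: v0 = 41 m/s, theta = 60 deg, g = 10 m/s^2
sin(2*60) = sin(120) = sqrt(3)/2
Using R = v0^2 * sin(2*theta) / g
R = 41^2 * (sqrt(3)/2) / 10
R = 1681 * sqrt(3) / 20
R = 1681/20*sqrt(3) m

1681/20*sqrt(3) m


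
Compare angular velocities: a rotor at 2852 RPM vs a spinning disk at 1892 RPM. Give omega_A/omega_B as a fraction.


Given: RPM_A = 2852, RPM_B = 1892
omega = 2*pi*RPM/60, so omega_A/omega_B = RPM_A / RPM_B
omega_A/omega_B = 2852 / 1892
omega_A/omega_B = 713/473

713/473


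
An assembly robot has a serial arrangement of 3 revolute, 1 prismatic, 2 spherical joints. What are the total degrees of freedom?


Given: serial robot with 3 revolute, 1 prismatic, 2 spherical joints
DOF contribution per joint type: revolute=1, prismatic=1, spherical=3, fixed=0
DOF = 3*1 + 1*1 + 2*3
DOF = 10

10


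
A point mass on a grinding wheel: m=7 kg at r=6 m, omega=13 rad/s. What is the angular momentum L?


Given: m = 7 kg, r = 6 m, omega = 13 rad/s
For a point mass: I = m*r^2
I = 7*6^2 = 7*36 = 252
L = I*omega = 252*13
L = 3276 kg*m^2/s

3276 kg*m^2/s


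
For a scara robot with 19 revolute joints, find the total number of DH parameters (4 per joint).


Given: 19 joints, 4 DH parameters per joint (d, theta, a, alpha)
Total DH parameters = number_of_joints * 4
Total = 19 * 4
Total = 76

76


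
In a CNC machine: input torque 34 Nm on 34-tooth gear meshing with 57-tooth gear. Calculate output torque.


Given: N1 = 34, N2 = 57, T1 = 34 Nm
Using T2/T1 = N2/N1
T2 = T1 * N2 / N1
T2 = 34 * 57 / 34
T2 = 1938 / 34
T2 = 57 Nm

57 Nm


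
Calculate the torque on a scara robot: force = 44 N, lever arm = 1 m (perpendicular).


Given: F = 44 N, r = 1 m, angle = 90 deg (perpendicular)
Using tau = F * r * sin(90)
sin(90) = 1
tau = 44 * 1 * 1
tau = 44 Nm

44 Nm


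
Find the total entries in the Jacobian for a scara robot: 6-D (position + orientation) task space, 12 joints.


Given: task space dimension = 6, joints = 12
Jacobian is a 6 x 12 matrix
Total entries = rows * columns
Total = 6 * 12
Total = 72

72


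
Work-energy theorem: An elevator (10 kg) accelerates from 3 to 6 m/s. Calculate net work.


Given: m = 10 kg, v0 = 3 m/s, v = 6 m/s
Using W = (1/2)*m*(v^2 - v0^2)
v^2 = 6^2 = 36
v0^2 = 3^2 = 9
v^2 - v0^2 = 36 - 9 = 27
W = (1/2)*10*27 = 135 J

135 J


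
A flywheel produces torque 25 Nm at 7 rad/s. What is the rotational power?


Given: tau = 25 Nm, omega = 7 rad/s
Using P = tau * omega
P = 25 * 7
P = 175 W

175 W


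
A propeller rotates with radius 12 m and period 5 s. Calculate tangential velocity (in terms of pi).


Given: radius r = 12 m, period T = 5 s
Using v = 2*pi*r / T
v = 2*pi*12 / 5
v = 24*pi / 5
v = 24/5*pi m/s

24/5*pi m/s


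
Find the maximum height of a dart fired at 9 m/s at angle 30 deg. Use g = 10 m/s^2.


Given: v0 = 9 m/s, theta = 30 deg, g = 10 m/s^2
sin^2(30) = 1/4
Using H = v0^2 * sin^2(theta) / (2*g)
H = 9^2 * 1/4 / (2*10)
H = 81 * 1/4 / 20
H = 81/4 / 20
H = 81/80 m

81/80 m


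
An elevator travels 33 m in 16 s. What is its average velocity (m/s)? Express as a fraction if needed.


Given: distance d = 33 m, time t = 16 s
Using v = d / t
v = 33 / 16
v = 33/16 m/s

33/16 m/s


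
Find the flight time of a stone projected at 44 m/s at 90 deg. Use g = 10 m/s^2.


Given: v0 = 44 m/s, theta = 90 deg, g = 10 m/s^2
sin(90) = 1
Using T = 2*v0*sin(theta) / g
T = 2*44*1 / 10
T = 88 / 10
T = 44/5 s

44/5 s


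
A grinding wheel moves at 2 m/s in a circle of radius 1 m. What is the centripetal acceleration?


Given: v = 2 m/s, r = 1 m
Using a_c = v^2 / r
a_c = 2^2 / 1
a_c = 4 / 1
a_c = 4 m/s^2

4 m/s^2


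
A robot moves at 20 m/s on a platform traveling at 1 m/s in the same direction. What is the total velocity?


Given: object velocity = 20 m/s, platform velocity = 1 m/s (same direction)
Using classical velocity addition: v_total = v_object + v_platform
v_total = 20 + 1
v_total = 21 m/s

21 m/s


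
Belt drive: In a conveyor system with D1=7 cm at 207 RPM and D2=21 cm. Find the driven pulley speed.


Given: D1 = 7 cm, w1 = 207 RPM, D2 = 21 cm
Using D1*w1 = D2*w2
w2 = D1*w1 / D2
w2 = 7*207 / 21
w2 = 1449 / 21
w2 = 69 RPM

69 RPM


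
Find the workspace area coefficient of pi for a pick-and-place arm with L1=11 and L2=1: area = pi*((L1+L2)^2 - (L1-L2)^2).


Given: L1 = 11, L2 = 1
(L1+L2)^2 = (12)^2 = 144
(L1-L2)^2 = (10)^2 = 100
Difference = 144 - 100 = 44
This equals 4*L1*L2 = 4*11*1 = 44
Workspace area = 44*pi

44


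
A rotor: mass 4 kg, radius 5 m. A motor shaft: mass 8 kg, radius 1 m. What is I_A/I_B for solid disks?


Given: M1=4 kg, R1=5 m, M2=8 kg, R2=1 m
For a disk: I = (1/2)*M*R^2, so I_A/I_B = (M1*R1^2)/(M2*R2^2)
M1*R1^2 = 4*25 = 100
M2*R2^2 = 8*1 = 8
I_A/I_B = 100/8 = 25/2

25/2


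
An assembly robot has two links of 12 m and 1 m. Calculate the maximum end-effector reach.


Given: L1 = 12 m, L2 = 1 m
For a 2-link planar arm, max reach = L1 + L2 (fully extended)
Max reach = 12 + 1
Max reach = 13 m

13 m


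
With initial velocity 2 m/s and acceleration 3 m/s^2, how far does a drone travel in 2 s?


Given: v0 = 2 m/s, a = 3 m/s^2, t = 2 s
Using s = v0*t + (1/2)*a*t^2
s = 2*2 + (1/2)*3*2^2
s = 4 + (1/2)*12
s = 4 + 6
s = 10

10 m


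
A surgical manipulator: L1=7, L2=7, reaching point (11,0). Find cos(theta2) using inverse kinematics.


Given: L1 = 7, L2 = 7, target (x, y) = (11, 0)
Using cos(theta2) = (x^2 + y^2 - L1^2 - L2^2) / (2*L1*L2)
x^2 + y^2 = 11^2 + 0 = 121
L1^2 + L2^2 = 49 + 49 = 98
Numerator = 121 - 98 = 23
Denominator = 2*7*7 = 98
cos(theta2) = 23/98 = 23/98

23/98


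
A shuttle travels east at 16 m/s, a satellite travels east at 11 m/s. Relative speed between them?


Given: v_A = 16 m/s east, v_B = 11 m/s east
Both move in the same direction; relative speed = |v_A - v_B|
|16 - 11| = |5|
= 5 m/s

5 m/s


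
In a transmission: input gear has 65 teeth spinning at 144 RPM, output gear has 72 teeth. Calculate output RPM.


Given: N1 = 65 teeth, w1 = 144 RPM, N2 = 72 teeth
Using N1*w1 = N2*w2
w2 = N1*w1 / N2
w2 = 65*144 / 72
w2 = 9360 / 72
w2 = 130 RPM

130 RPM


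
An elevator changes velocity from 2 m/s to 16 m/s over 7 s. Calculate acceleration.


Given: initial velocity v0 = 2 m/s, final velocity v = 16 m/s, time t = 7 s
Using a = (v - v0) / t
a = (16 - 2) / 7
a = 14 / 7
a = 2 m/s^2

2 m/s^2


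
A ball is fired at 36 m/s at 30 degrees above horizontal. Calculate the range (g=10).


Given: v0 = 36 m/s, theta = 30 deg, g = 10 m/s^2
sin(2*30) = sin(60) = sqrt(3)/2
Using R = v0^2 * sin(2*theta) / g
R = 36^2 * (sqrt(3)/2) / 10
R = 1296 * sqrt(3) / 20
R = 324/5*sqrt(3) m

324/5*sqrt(3) m


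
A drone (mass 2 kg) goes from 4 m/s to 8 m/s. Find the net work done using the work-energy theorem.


Given: m = 2 kg, v0 = 4 m/s, v = 8 m/s
Using W = (1/2)*m*(v^2 - v0^2)
v^2 = 8^2 = 64
v0^2 = 4^2 = 16
v^2 - v0^2 = 64 - 16 = 48
W = (1/2)*2*48 = 48 J

48 J


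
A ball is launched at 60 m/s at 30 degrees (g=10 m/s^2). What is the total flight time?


Given: v0 = 60 m/s, theta = 30 deg, g = 10 m/s^2
sin(30) = 1/2
Using T = 2*v0*sin(theta) / g
T = 2*60*1/2 / 10
T = 60 / 10
T = 6 s

6 s


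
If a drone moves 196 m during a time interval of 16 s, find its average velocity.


Given: distance d = 196 m, time t = 16 s
Using v = d / t
v = 196 / 16
v = 49/4 m/s

49/4 m/s


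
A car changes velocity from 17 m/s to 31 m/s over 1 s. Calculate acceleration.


Given: initial velocity v0 = 17 m/s, final velocity v = 31 m/s, time t = 1 s
Using a = (v - v0) / t
a = (31 - 17) / 1
a = 14 / 1
a = 14 m/s^2

14 m/s^2


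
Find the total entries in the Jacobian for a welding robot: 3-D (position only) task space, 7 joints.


Given: task space dimension = 3, joints = 7
Jacobian is a 3 x 7 matrix
Total entries = rows * columns
Total = 3 * 7
Total = 21

21


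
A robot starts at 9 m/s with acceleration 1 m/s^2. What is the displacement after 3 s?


Given: v0 = 9 m/s, a = 1 m/s^2, t = 3 s
Using s = v0*t + (1/2)*a*t^2
s = 9*3 + (1/2)*1*3^2
s = 27 + (1/2)*9
s = 27 + 9/2
s = 63/2

63/2 m


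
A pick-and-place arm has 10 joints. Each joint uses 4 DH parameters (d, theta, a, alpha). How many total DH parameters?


Given: 10 joints, 4 DH parameters per joint (d, theta, a, alpha)
Total DH parameters = number_of_joints * 4
Total = 10 * 4
Total = 40

40


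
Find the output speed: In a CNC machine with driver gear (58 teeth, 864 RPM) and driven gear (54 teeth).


Given: N1 = 58 teeth, w1 = 864 RPM, N2 = 54 teeth
Using N1*w1 = N2*w2
w2 = N1*w1 / N2
w2 = 58*864 / 54
w2 = 50112 / 54
w2 = 928 RPM

928 RPM


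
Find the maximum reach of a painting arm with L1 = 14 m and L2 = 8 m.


Given: L1 = 14 m, L2 = 8 m
For a 2-link planar arm, max reach = L1 + L2 (fully extended)
Max reach = 14 + 8
Max reach = 22 m

22 m


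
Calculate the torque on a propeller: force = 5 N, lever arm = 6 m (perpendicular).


Given: F = 5 N, r = 6 m, angle = 90 deg (perpendicular)
Using tau = F * r * sin(90)
sin(90) = 1
tau = 5 * 6 * 1
tau = 30 Nm

30 Nm


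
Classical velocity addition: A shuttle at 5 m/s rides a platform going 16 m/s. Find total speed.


Given: object velocity = 5 m/s, platform velocity = 16 m/s (same direction)
Using classical velocity addition: v_total = v_object + v_platform
v_total = 5 + 16
v_total = 21 m/s

21 m/s


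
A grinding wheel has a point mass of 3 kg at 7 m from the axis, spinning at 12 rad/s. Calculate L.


Given: m = 3 kg, r = 7 m, omega = 12 rad/s
For a point mass: I = m*r^2
I = 3*7^2 = 3*49 = 147
L = I*omega = 147*12
L = 1764 kg*m^2/s

1764 kg*m^2/s


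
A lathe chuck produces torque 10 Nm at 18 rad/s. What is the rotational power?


Given: tau = 10 Nm, omega = 18 rad/s
Using P = tau * omega
P = 10 * 18
P = 180 W

180 W


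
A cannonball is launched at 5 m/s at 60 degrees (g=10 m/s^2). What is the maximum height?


Given: v0 = 5 m/s, theta = 60 deg, g = 10 m/s^2
sin^2(60) = 3/4
Using H = v0^2 * sin^2(theta) / (2*g)
H = 5^2 * 3/4 / (2*10)
H = 25 * 3/4 / 20
H = 75/4 / 20
H = 15/16 m

15/16 m


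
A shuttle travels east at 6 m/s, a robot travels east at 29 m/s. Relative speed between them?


Given: v_A = 6 m/s east, v_B = 29 m/s east
Both move in the same direction; relative speed = |v_A - v_B|
|6 - 29| = |-23|
= 23 m/s

23 m/s


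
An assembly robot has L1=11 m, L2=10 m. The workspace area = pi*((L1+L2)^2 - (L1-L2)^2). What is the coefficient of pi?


Given: L1 = 11, L2 = 10
(L1+L2)^2 = (21)^2 = 441
(L1-L2)^2 = (1)^2 = 1
Difference = 441 - 1 = 440
This equals 4*L1*L2 = 4*11*10 = 440
Workspace area = 440*pi

440


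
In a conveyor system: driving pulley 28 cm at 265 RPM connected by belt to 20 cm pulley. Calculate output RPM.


Given: D1 = 28 cm, w1 = 265 RPM, D2 = 20 cm
Using D1*w1 = D2*w2
w2 = D1*w1 / D2
w2 = 28*265 / 20
w2 = 7420 / 20
w2 = 371 RPM

371 RPM


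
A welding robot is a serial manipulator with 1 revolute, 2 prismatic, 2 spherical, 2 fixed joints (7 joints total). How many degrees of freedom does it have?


Given: serial robot with 1 revolute, 2 prismatic, 2 spherical, 2 fixed joints
DOF contribution per joint type: revolute=1, prismatic=1, spherical=3, fixed=0
DOF = 1*1 + 2*1 + 2*3 + 2*0
DOF = 9

9


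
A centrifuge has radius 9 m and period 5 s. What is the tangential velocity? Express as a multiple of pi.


Given: radius r = 9 m, period T = 5 s
Using v = 2*pi*r / T
v = 2*pi*9 / 5
v = 18*pi / 5
v = 18/5*pi m/s

18/5*pi m/s


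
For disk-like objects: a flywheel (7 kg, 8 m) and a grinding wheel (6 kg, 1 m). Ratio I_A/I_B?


Given: M1=7 kg, R1=8 m, M2=6 kg, R2=1 m
For a disk: I = (1/2)*M*R^2, so I_A/I_B = (M1*R1^2)/(M2*R2^2)
M1*R1^2 = 7*64 = 448
M2*R2^2 = 6*1 = 6
I_A/I_B = 448/6 = 224/3

224/3


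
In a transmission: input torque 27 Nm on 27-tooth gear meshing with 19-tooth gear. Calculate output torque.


Given: N1 = 27, N2 = 19, T1 = 27 Nm
Using T2/T1 = N2/N1
T2 = T1 * N2 / N1
T2 = 27 * 19 / 27
T2 = 513 / 27
T2 = 19 Nm

19 Nm


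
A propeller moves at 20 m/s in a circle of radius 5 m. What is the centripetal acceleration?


Given: v = 20 m/s, r = 5 m
Using a_c = v^2 / r
a_c = 20^2 / 5
a_c = 400 / 5
a_c = 80 m/s^2

80 m/s^2


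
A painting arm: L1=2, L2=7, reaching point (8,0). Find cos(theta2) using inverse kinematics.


Given: L1 = 2, L2 = 7, target (x, y) = (8, 0)
Using cos(theta2) = (x^2 + y^2 - L1^2 - L2^2) / (2*L1*L2)
x^2 + y^2 = 8^2 + 0 = 64
L1^2 + L2^2 = 4 + 49 = 53
Numerator = 64 - 53 = 11
Denominator = 2*2*7 = 28
cos(theta2) = 11/28 = 11/28

11/28


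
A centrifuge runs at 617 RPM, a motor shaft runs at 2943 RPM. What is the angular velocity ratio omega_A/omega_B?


Given: RPM_A = 617, RPM_B = 2943
omega = 2*pi*RPM/60, so omega_A/omega_B = RPM_A / RPM_B
omega_A/omega_B = 617 / 2943
omega_A/omega_B = 617/2943

617/2943


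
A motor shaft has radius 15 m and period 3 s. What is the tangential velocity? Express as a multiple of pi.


Given: radius r = 15 m, period T = 3 s
Using v = 2*pi*r / T
v = 2*pi*15 / 3
v = 30*pi / 3
v = 10*pi m/s

10*pi m/s


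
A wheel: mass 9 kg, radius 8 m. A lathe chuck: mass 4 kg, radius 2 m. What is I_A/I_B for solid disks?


Given: M1=9 kg, R1=8 m, M2=4 kg, R2=2 m
For a disk: I = (1/2)*M*R^2, so I_A/I_B = (M1*R1^2)/(M2*R2^2)
M1*R1^2 = 9*64 = 576
M2*R2^2 = 4*4 = 16
I_A/I_B = 576/16 = 36

36


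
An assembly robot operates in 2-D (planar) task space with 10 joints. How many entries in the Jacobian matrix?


Given: task space dimension = 2, joints = 10
Jacobian is a 2 x 10 matrix
Total entries = rows * columns
Total = 2 * 10
Total = 20

20


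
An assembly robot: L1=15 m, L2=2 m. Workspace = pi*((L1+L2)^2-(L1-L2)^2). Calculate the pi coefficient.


Given: L1 = 15, L2 = 2
(L1+L2)^2 = (17)^2 = 289
(L1-L2)^2 = (13)^2 = 169
Difference = 289 - 169 = 120
This equals 4*L1*L2 = 4*15*2 = 120
Workspace area = 120*pi

120


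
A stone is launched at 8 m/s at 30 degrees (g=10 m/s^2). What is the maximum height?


Given: v0 = 8 m/s, theta = 30 deg, g = 10 m/s^2
sin^2(30) = 1/4
Using H = v0^2 * sin^2(theta) / (2*g)
H = 8^2 * 1/4 / (2*10)
H = 64 * 1/4 / 20
H = 16 / 20
H = 4/5 m

4/5 m


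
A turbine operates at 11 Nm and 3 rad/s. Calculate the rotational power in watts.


Given: tau = 11 Nm, omega = 3 rad/s
Using P = tau * omega
P = 11 * 3
P = 33 W

33 W


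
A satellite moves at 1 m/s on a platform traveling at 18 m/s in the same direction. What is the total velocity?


Given: object velocity = 1 m/s, platform velocity = 18 m/s (same direction)
Using classical velocity addition: v_total = v_object + v_platform
v_total = 1 + 18
v_total = 19 m/s

19 m/s


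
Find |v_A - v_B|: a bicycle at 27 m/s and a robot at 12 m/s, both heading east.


Given: v_A = 27 m/s east, v_B = 12 m/s east
Both move in the same direction; relative speed = |v_A - v_B|
|27 - 12| = |15|
= 15 m/s

15 m/s


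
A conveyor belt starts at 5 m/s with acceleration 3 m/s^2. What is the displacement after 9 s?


Given: v0 = 5 m/s, a = 3 m/s^2, t = 9 s
Using s = v0*t + (1/2)*a*t^2
s = 5*9 + (1/2)*3*9^2
s = 45 + (1/2)*243
s = 45 + 243/2
s = 333/2

333/2 m


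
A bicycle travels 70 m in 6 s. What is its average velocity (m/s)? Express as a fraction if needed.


Given: distance d = 70 m, time t = 6 s
Using v = d / t
v = 70 / 6
v = 35/3 m/s

35/3 m/s


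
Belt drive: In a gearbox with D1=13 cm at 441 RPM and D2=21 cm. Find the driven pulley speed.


Given: D1 = 13 cm, w1 = 441 RPM, D2 = 21 cm
Using D1*w1 = D2*w2
w2 = D1*w1 / D2
w2 = 13*441 / 21
w2 = 5733 / 21
w2 = 273 RPM

273 RPM


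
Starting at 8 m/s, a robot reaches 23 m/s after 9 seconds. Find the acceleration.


Given: initial velocity v0 = 8 m/s, final velocity v = 23 m/s, time t = 9 s
Using a = (v - v0) / t
a = (23 - 8) / 9
a = 15 / 9
a = 5/3 m/s^2

5/3 m/s^2


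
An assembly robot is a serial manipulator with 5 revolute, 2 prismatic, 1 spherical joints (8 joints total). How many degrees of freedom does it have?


Given: serial robot with 5 revolute, 2 prismatic, 1 spherical joints
DOF contribution per joint type: revolute=1, prismatic=1, spherical=3, fixed=0
DOF = 5*1 + 2*1 + 1*3
DOF = 10

10


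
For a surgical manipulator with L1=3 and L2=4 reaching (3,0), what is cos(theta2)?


Given: L1 = 3, L2 = 4, target (x, y) = (3, 0)
Using cos(theta2) = (x^2 + y^2 - L1^2 - L2^2) / (2*L1*L2)
x^2 + y^2 = 3^2 + 0 = 9
L1^2 + L2^2 = 9 + 16 = 25
Numerator = 9 - 25 = -16
Denominator = 2*3*4 = 24
cos(theta2) = -16/24 = -2/3

-2/3


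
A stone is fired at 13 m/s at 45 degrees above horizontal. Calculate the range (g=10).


Given: v0 = 13 m/s, theta = 45 deg, g = 10 m/s^2
sin(2*45) = sin(90) = 1
Using R = v0^2 * sin(2*theta) / g
R = 13^2 * 1 / 10
R = 169 / 10
R = 169/10 m

169/10 m


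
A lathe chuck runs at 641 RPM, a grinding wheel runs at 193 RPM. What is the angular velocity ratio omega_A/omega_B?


Given: RPM_A = 641, RPM_B = 193
omega = 2*pi*RPM/60, so omega_A/omega_B = RPM_A / RPM_B
omega_A/omega_B = 641 / 193
omega_A/omega_B = 641/193

641/193


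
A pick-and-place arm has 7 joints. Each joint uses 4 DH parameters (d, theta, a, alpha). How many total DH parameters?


Given: 7 joints, 4 DH parameters per joint (d, theta, a, alpha)
Total DH parameters = number_of_joints * 4
Total = 7 * 4
Total = 28

28


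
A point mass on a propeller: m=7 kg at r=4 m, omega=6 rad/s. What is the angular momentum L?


Given: m = 7 kg, r = 4 m, omega = 6 rad/s
For a point mass: I = m*r^2
I = 7*4^2 = 7*16 = 112
L = I*omega = 112*6
L = 672 kg*m^2/s

672 kg*m^2/s


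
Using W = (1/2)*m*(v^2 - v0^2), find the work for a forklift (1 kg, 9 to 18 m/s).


Given: m = 1 kg, v0 = 9 m/s, v = 18 m/s
Using W = (1/2)*m*(v^2 - v0^2)
v^2 = 18^2 = 324
v0^2 = 9^2 = 81
v^2 - v0^2 = 324 - 81 = 243
W = (1/2)*1*243 = 243/2 J

243/2 J


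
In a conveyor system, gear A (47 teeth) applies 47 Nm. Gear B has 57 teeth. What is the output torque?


Given: N1 = 47, N2 = 57, T1 = 47 Nm
Using T2/T1 = N2/N1
T2 = T1 * N2 / N1
T2 = 47 * 57 / 47
T2 = 2679 / 47
T2 = 57 Nm

57 Nm


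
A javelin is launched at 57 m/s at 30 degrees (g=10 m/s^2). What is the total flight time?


Given: v0 = 57 m/s, theta = 30 deg, g = 10 m/s^2
sin(30) = 1/2
Using T = 2*v0*sin(theta) / g
T = 2*57*1/2 / 10
T = 57 / 10
T = 57/10 s

57/10 s


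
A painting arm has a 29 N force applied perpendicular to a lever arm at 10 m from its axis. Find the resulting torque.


Given: F = 29 N, r = 10 m, angle = 90 deg (perpendicular)
Using tau = F * r * sin(90)
sin(90) = 1
tau = 29 * 10 * 1
tau = 290 Nm

290 Nm


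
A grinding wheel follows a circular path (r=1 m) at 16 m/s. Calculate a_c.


Given: v = 16 m/s, r = 1 m
Using a_c = v^2 / r
a_c = 16^2 / 1
a_c = 256 / 1
a_c = 256 m/s^2

256 m/s^2


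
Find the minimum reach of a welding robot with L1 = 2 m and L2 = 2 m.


Given: L1 = 2 m, L2 = 2 m
For a 2-link planar arm, min reach = |L1 - L2| (second link folded back)
Min reach = |2 - 2|
Min reach = 0 m

0 m


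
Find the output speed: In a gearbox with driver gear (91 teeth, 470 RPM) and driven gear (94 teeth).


Given: N1 = 91 teeth, w1 = 470 RPM, N2 = 94 teeth
Using N1*w1 = N2*w2
w2 = N1*w1 / N2
w2 = 91*470 / 94
w2 = 42770 / 94
w2 = 455 RPM

455 RPM


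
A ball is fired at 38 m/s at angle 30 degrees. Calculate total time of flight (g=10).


Given: v0 = 38 m/s, theta = 30 deg, g = 10 m/s^2
sin(30) = 1/2
Using T = 2*v0*sin(theta) / g
T = 2*38*1/2 / 10
T = 38 / 10
T = 19/5 s

19/5 s


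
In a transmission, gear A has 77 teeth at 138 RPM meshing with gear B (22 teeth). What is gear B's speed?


Given: N1 = 77 teeth, w1 = 138 RPM, N2 = 22 teeth
Using N1*w1 = N2*w2
w2 = N1*w1 / N2
w2 = 77*138 / 22
w2 = 10626 / 22
w2 = 483 RPM

483 RPM


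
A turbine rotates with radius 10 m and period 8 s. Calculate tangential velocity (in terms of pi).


Given: radius r = 10 m, period T = 8 s
Using v = 2*pi*r / T
v = 2*pi*10 / 8
v = 20*pi / 8
v = 5/2*pi m/s

5/2*pi m/s


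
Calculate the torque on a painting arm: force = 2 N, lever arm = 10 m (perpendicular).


Given: F = 2 N, r = 10 m, angle = 90 deg (perpendicular)
Using tau = F * r * sin(90)
sin(90) = 1
tau = 2 * 10 * 1
tau = 20 Nm

20 Nm


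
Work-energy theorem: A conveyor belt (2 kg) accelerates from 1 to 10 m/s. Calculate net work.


Given: m = 2 kg, v0 = 1 m/s, v = 10 m/s
Using W = (1/2)*m*(v^2 - v0^2)
v^2 = 10^2 = 100
v0^2 = 1^2 = 1
v^2 - v0^2 = 100 - 1 = 99
W = (1/2)*2*99 = 99 J

99 J


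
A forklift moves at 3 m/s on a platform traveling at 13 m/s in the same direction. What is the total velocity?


Given: object velocity = 3 m/s, platform velocity = 13 m/s (same direction)
Using classical velocity addition: v_total = v_object + v_platform
v_total = 3 + 13
v_total = 16 m/s

16 m/s


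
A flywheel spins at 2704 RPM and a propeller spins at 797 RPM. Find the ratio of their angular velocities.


Given: RPM_A = 2704, RPM_B = 797
omega = 2*pi*RPM/60, so omega_A/omega_B = RPM_A / RPM_B
omega_A/omega_B = 2704 / 797
omega_A/omega_B = 2704/797

2704/797


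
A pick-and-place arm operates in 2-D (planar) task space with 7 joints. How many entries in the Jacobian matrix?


Given: task space dimension = 2, joints = 7
Jacobian is a 2 x 7 matrix
Total entries = rows * columns
Total = 2 * 7
Total = 14

14


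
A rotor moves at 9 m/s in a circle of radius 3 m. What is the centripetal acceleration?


Given: v = 9 m/s, r = 3 m
Using a_c = v^2 / r
a_c = 9^2 / 3
a_c = 81 / 3
a_c = 27 m/s^2

27 m/s^2


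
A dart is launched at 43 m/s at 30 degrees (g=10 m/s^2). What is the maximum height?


Given: v0 = 43 m/s, theta = 30 deg, g = 10 m/s^2
sin^2(30) = 1/4
Using H = v0^2 * sin^2(theta) / (2*g)
H = 43^2 * 1/4 / (2*10)
H = 1849 * 1/4 / 20
H = 1849/4 / 20
H = 1849/80 m

1849/80 m


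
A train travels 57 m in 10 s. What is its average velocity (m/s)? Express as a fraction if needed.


Given: distance d = 57 m, time t = 10 s
Using v = d / t
v = 57 / 10
v = 57/10 m/s

57/10 m/s


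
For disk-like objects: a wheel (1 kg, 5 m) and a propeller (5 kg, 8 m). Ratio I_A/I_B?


Given: M1=1 kg, R1=5 m, M2=5 kg, R2=8 m
For a disk: I = (1/2)*M*R^2, so I_A/I_B = (M1*R1^2)/(M2*R2^2)
M1*R1^2 = 1*25 = 25
M2*R2^2 = 5*64 = 320
I_A/I_B = 25/320 = 5/64

5/64


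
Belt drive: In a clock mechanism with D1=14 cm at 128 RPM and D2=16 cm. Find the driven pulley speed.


Given: D1 = 14 cm, w1 = 128 RPM, D2 = 16 cm
Using D1*w1 = D2*w2
w2 = D1*w1 / D2
w2 = 14*128 / 16
w2 = 1792 / 16
w2 = 112 RPM

112 RPM


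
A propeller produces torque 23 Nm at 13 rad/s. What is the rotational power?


Given: tau = 23 Nm, omega = 13 rad/s
Using P = tau * omega
P = 23 * 13
P = 299 W

299 W


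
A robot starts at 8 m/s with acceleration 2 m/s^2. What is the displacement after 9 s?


Given: v0 = 8 m/s, a = 2 m/s^2, t = 9 s
Using s = v0*t + (1/2)*a*t^2
s = 8*9 + (1/2)*2*9^2
s = 72 + (1/2)*162
s = 72 + 81
s = 153

153 m


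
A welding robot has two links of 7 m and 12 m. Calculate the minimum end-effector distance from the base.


Given: L1 = 7 m, L2 = 12 m
For a 2-link planar arm, min reach = |L1 - L2| (second link folded back)
Min reach = |7 - 12|
Min reach = 5 m

5 m


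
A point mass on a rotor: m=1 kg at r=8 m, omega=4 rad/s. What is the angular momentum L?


Given: m = 1 kg, r = 8 m, omega = 4 rad/s
For a point mass: I = m*r^2
I = 1*8^2 = 1*64 = 64
L = I*omega = 64*4
L = 256 kg*m^2/s

256 kg*m^2/s


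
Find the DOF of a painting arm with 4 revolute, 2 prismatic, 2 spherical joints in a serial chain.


Given: serial robot with 4 revolute, 2 prismatic, 2 spherical joints
DOF contribution per joint type: revolute=1, prismatic=1, spherical=3, fixed=0
DOF = 4*1 + 2*1 + 2*3
DOF = 12

12


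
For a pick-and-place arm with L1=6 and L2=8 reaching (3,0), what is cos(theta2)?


Given: L1 = 6, L2 = 8, target (x, y) = (3, 0)
Using cos(theta2) = (x^2 + y^2 - L1^2 - L2^2) / (2*L1*L2)
x^2 + y^2 = 3^2 + 0 = 9
L1^2 + L2^2 = 36 + 64 = 100
Numerator = 9 - 100 = -91
Denominator = 2*6*8 = 96
cos(theta2) = -91/96 = -91/96

-91/96


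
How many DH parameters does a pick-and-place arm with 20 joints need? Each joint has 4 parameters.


Given: 20 joints, 4 DH parameters per joint (d, theta, a, alpha)
Total DH parameters = number_of_joints * 4
Total = 20 * 4
Total = 80

80


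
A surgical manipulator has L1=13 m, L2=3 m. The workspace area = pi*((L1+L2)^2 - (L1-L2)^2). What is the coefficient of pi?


Given: L1 = 13, L2 = 3
(L1+L2)^2 = (16)^2 = 256
(L1-L2)^2 = (10)^2 = 100
Difference = 256 - 100 = 156
This equals 4*L1*L2 = 4*13*3 = 156
Workspace area = 156*pi

156


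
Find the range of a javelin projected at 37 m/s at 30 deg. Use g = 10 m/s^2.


Given: v0 = 37 m/s, theta = 30 deg, g = 10 m/s^2
sin(2*30) = sin(60) = sqrt(3)/2
Using R = v0^2 * sin(2*theta) / g
R = 37^2 * (sqrt(3)/2) / 10
R = 1369 * sqrt(3) / 20
R = 1369/20*sqrt(3) m

1369/20*sqrt(3) m


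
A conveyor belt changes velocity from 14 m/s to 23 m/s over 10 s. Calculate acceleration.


Given: initial velocity v0 = 14 m/s, final velocity v = 23 m/s, time t = 10 s
Using a = (v - v0) / t
a = (23 - 14) / 10
a = 9 / 10
a = 9/10 m/s^2

9/10 m/s^2


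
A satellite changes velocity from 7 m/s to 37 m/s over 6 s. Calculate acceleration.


Given: initial velocity v0 = 7 m/s, final velocity v = 37 m/s, time t = 6 s
Using a = (v - v0) / t
a = (37 - 7) / 6
a = 30 / 6
a = 5 m/s^2

5 m/s^2


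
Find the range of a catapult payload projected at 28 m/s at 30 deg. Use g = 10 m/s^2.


Given: v0 = 28 m/s, theta = 30 deg, g = 10 m/s^2
sin(2*30) = sin(60) = sqrt(3)/2
Using R = v0^2 * sin(2*theta) / g
R = 28^2 * (sqrt(3)/2) / 10
R = 784 * sqrt(3) / 20
R = 196/5*sqrt(3) m

196/5*sqrt(3) m


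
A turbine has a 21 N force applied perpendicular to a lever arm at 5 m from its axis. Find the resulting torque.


Given: F = 21 N, r = 5 m, angle = 90 deg (perpendicular)
Using tau = F * r * sin(90)
sin(90) = 1
tau = 21 * 5 * 1
tau = 105 Nm

105 Nm


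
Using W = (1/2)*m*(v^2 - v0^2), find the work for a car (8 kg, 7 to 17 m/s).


Given: m = 8 kg, v0 = 7 m/s, v = 17 m/s
Using W = (1/2)*m*(v^2 - v0^2)
v^2 = 17^2 = 289
v0^2 = 7^2 = 49
v^2 - v0^2 = 289 - 49 = 240
W = (1/2)*8*240 = 960 J

960 J


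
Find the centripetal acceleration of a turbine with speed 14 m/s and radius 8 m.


Given: v = 14 m/s, r = 8 m
Using a_c = v^2 / r
a_c = 14^2 / 8
a_c = 196 / 8
a_c = 49/2 m/s^2

49/2 m/s^2


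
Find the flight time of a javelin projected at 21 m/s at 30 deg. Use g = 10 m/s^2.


Given: v0 = 21 m/s, theta = 30 deg, g = 10 m/s^2
sin(30) = 1/2
Using T = 2*v0*sin(theta) / g
T = 2*21*1/2 / 10
T = 21 / 10
T = 21/10 s

21/10 s


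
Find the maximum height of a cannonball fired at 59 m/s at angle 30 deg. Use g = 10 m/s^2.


Given: v0 = 59 m/s, theta = 30 deg, g = 10 m/s^2
sin^2(30) = 1/4
Using H = v0^2 * sin^2(theta) / (2*g)
H = 59^2 * 1/4 / (2*10)
H = 3481 * 1/4 / 20
H = 3481/4 / 20
H = 3481/80 m

3481/80 m


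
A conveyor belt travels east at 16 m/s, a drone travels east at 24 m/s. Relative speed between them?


Given: v_A = 16 m/s east, v_B = 24 m/s east
Both move in the same direction; relative speed = |v_A - v_B|
|16 - 24| = |-8|
= 8 m/s

8 m/s


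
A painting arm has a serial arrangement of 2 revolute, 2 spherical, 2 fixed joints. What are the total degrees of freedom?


Given: serial robot with 2 revolute, 2 spherical, 2 fixed joints
DOF contribution per joint type: revolute=1, prismatic=1, spherical=3, fixed=0
DOF = 2*1 + 2*3 + 2*0
DOF = 8

8


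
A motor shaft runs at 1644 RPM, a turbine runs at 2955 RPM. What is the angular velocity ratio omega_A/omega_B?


Given: RPM_A = 1644, RPM_B = 2955
omega = 2*pi*RPM/60, so omega_A/omega_B = RPM_A / RPM_B
omega_A/omega_B = 1644 / 2955
omega_A/omega_B = 548/985

548/985


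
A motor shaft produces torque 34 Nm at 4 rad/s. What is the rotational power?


Given: tau = 34 Nm, omega = 4 rad/s
Using P = tau * omega
P = 34 * 4
P = 136 W

136 W


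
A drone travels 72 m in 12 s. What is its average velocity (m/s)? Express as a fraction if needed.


Given: distance d = 72 m, time t = 12 s
Using v = d / t
v = 72 / 12
v = 6 m/s

6 m/s


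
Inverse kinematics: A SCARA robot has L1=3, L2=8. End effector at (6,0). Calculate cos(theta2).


Given: L1 = 3, L2 = 8, target (x, y) = (6, 0)
Using cos(theta2) = (x^2 + y^2 - L1^2 - L2^2) / (2*L1*L2)
x^2 + y^2 = 6^2 + 0 = 36
L1^2 + L2^2 = 9 + 64 = 73
Numerator = 36 - 73 = -37
Denominator = 2*3*8 = 48
cos(theta2) = -37/48 = -37/48

-37/48


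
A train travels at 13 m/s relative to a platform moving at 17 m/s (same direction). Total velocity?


Given: object velocity = 13 m/s, platform velocity = 17 m/s (same direction)
Using classical velocity addition: v_total = v_object + v_platform
v_total = 13 + 17
v_total = 30 m/s

30 m/s


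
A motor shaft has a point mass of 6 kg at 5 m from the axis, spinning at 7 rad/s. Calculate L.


Given: m = 6 kg, r = 5 m, omega = 7 rad/s
For a point mass: I = m*r^2
I = 6*5^2 = 6*25 = 150
L = I*omega = 150*7
L = 1050 kg*m^2/s

1050 kg*m^2/s


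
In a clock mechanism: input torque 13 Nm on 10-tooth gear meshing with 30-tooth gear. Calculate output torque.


Given: N1 = 10, N2 = 30, T1 = 13 Nm
Using T2/T1 = N2/N1
T2 = T1 * N2 / N1
T2 = 13 * 30 / 10
T2 = 390 / 10
T2 = 39 Nm

39 Nm


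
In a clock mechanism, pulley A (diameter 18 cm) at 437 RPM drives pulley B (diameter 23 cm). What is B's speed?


Given: D1 = 18 cm, w1 = 437 RPM, D2 = 23 cm
Using D1*w1 = D2*w2
w2 = D1*w1 / D2
w2 = 18*437 / 23
w2 = 7866 / 23
w2 = 342 RPM

342 RPM


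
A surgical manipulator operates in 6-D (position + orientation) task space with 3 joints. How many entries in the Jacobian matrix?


Given: task space dimension = 6, joints = 3
Jacobian is a 6 x 3 matrix
Total entries = rows * columns
Total = 6 * 3
Total = 18

18


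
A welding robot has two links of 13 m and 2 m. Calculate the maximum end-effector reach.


Given: L1 = 13 m, L2 = 2 m
For a 2-link planar arm, max reach = L1 + L2 (fully extended)
Max reach = 13 + 2
Max reach = 15 m

15 m


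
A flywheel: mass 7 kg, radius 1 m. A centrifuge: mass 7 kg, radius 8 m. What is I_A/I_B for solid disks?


Given: M1=7 kg, R1=1 m, M2=7 kg, R2=8 m
For a disk: I = (1/2)*M*R^2, so I_A/I_B = (M1*R1^2)/(M2*R2^2)
M1*R1^2 = 7*1 = 7
M2*R2^2 = 7*64 = 448
I_A/I_B = 7/448 = 1/64

1/64


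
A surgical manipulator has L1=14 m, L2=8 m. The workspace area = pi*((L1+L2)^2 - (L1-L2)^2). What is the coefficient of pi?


Given: L1 = 14, L2 = 8
(L1+L2)^2 = (22)^2 = 484
(L1-L2)^2 = (6)^2 = 36
Difference = 484 - 36 = 448
This equals 4*L1*L2 = 4*14*8 = 448
Workspace area = 448*pi

448


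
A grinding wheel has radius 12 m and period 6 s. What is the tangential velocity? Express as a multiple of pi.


Given: radius r = 12 m, period T = 6 s
Using v = 2*pi*r / T
v = 2*pi*12 / 6
v = 24*pi / 6
v = 4*pi m/s

4*pi m/s


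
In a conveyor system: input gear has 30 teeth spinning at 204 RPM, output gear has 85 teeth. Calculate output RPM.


Given: N1 = 30 teeth, w1 = 204 RPM, N2 = 85 teeth
Using N1*w1 = N2*w2
w2 = N1*w1 / N2
w2 = 30*204 / 85
w2 = 6120 / 85
w2 = 72 RPM

72 RPM


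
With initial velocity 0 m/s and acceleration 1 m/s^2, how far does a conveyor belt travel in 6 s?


Given: v0 = 0 m/s, a = 1 m/s^2, t = 6 s
Using s = v0*t + (1/2)*a*t^2
s = 0*6 + (1/2)*1*6^2
s = 0 + (1/2)*36
s = 0 + 18
s = 18

18 m


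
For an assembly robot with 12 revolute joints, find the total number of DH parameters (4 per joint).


Given: 12 joints, 4 DH parameters per joint (d, theta, a, alpha)
Total DH parameters = number_of_joints * 4
Total = 12 * 4
Total = 48

48


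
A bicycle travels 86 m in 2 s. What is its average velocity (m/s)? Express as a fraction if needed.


Given: distance d = 86 m, time t = 2 s
Using v = d / t
v = 86 / 2
v = 43 m/s

43 m/s


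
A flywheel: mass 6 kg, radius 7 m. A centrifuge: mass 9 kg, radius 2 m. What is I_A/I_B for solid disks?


Given: M1=6 kg, R1=7 m, M2=9 kg, R2=2 m
For a disk: I = (1/2)*M*R^2, so I_A/I_B = (M1*R1^2)/(M2*R2^2)
M1*R1^2 = 6*49 = 294
M2*R2^2 = 9*4 = 36
I_A/I_B = 294/36 = 49/6

49/6


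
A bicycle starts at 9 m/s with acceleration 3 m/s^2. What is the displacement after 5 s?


Given: v0 = 9 m/s, a = 3 m/s^2, t = 5 s
Using s = v0*t + (1/2)*a*t^2
s = 9*5 + (1/2)*3*5^2
s = 45 + (1/2)*75
s = 45 + 75/2
s = 165/2

165/2 m


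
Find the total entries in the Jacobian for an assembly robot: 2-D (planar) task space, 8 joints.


Given: task space dimension = 2, joints = 8
Jacobian is a 2 x 8 matrix
Total entries = rows * columns
Total = 2 * 8
Total = 16

16


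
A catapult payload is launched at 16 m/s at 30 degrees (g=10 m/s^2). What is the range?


Given: v0 = 16 m/s, theta = 30 deg, g = 10 m/s^2
sin(2*30) = sin(60) = sqrt(3)/2
Using R = v0^2 * sin(2*theta) / g
R = 16^2 * (sqrt(3)/2) / 10
R = 256 * sqrt(3) / 20
R = 64/5*sqrt(3) m

64/5*sqrt(3) m


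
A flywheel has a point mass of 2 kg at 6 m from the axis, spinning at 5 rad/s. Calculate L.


Given: m = 2 kg, r = 6 m, omega = 5 rad/s
For a point mass: I = m*r^2
I = 2*6^2 = 2*36 = 72
L = I*omega = 72*5
L = 360 kg*m^2/s

360 kg*m^2/s


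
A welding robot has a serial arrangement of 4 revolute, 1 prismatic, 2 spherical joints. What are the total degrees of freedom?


Given: serial robot with 4 revolute, 1 prismatic, 2 spherical joints
DOF contribution per joint type: revolute=1, prismatic=1, spherical=3, fixed=0
DOF = 4*1 + 1*1 + 2*3
DOF = 11

11


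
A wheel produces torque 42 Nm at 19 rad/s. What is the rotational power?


Given: tau = 42 Nm, omega = 19 rad/s
Using P = tau * omega
P = 42 * 19
P = 798 W

798 W


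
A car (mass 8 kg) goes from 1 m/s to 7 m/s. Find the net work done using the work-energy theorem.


Given: m = 8 kg, v0 = 1 m/s, v = 7 m/s
Using W = (1/2)*m*(v^2 - v0^2)
v^2 = 7^2 = 49
v0^2 = 1^2 = 1
v^2 - v0^2 = 49 - 1 = 48
W = (1/2)*8*48 = 192 J

192 J
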